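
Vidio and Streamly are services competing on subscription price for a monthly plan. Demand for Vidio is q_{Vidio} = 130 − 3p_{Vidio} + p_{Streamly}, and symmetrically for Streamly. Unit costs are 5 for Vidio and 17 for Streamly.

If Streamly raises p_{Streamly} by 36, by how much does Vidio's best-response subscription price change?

6

Vidio's profit: π = (p_{Vidio} − 5)(130 − 3p_{Vidio} + p_{Streamly}).
∂π/∂p_{Vidio} = 145 − 6p_{Vidio} + p_{Streamly} = 0 ⇒ p_{Vidio} = 145/6 + (1/6)p_{Streamly}.
The reaction-function slope is 1/6, so a 36-unit rise in p_{Streamly} moves p_{Vidio} by 1/6 × 36 = 6. Vidio's best response rises — the actions are strategic complements.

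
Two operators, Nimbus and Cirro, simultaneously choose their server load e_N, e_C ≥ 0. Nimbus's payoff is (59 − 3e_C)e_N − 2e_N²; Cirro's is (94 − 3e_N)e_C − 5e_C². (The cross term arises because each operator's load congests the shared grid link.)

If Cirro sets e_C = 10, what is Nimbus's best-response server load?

7.25

Expanding Nimbus's payoff: 59e_N − 3e_Ce_N − 2e_N².
∂π/∂e_N = 59 − 3e_C − 4e_N = 0, so e_N = 14.75 − 0.75e_C.
At e_C = 10: e_N = 14.75 − 0.75·10 = 7.25.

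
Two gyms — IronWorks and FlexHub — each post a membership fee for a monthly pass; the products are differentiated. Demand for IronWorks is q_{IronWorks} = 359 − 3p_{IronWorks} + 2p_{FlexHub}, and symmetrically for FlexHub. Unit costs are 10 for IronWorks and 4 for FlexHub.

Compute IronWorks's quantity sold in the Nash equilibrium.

IronWorks's profit: π = (p_{IronWorks} − 10)(359 − 3p_{IronWorks} + 2p_{FlexHub}).
∂π/∂p_{IronWorks} = 389 − 6p_{IronWorks} + 2p_{FlexHub} = 0 ⇒ p_{IronWorks} = 389/6 + (1/3)p_{FlexHub}.
Similarly p_{FlexHub} = 371/6 + (1/3)p_{IronWorks}.
Plugging p_{FlexHub} into IronWorks's best response: p_{IronWorks} = 389/6 + (1/3)(371/6 + (1/3)p_{IronWorks}) ⇒ (8/9)p_{IronWorks} = 769/9, so p_{IronWorks} = 96.125.
Then p_{FlexHub} = 371/6 + (1/3)·96.125 = 93.875.
q_{IronWorks} = 359 − 3·96.125 + 2·93.875 = 258.375.

258.375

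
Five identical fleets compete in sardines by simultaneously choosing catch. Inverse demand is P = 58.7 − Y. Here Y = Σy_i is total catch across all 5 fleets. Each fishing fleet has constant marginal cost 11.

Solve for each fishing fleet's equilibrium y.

A representative fishing fleet's profit is π_i = y_i(58.7 − Y) − 11y_i, with Y = y_i + Σ_{j≠i} y_j.
First-order condition: 47.7 − 2y_i − Σ_{j≠i} y_j = 0.
With identical fishing fleets, set every y_j = y: then 47.7 − 2y − 4y = 0, i.e. y = 47.7/6 = 7.95.

7.95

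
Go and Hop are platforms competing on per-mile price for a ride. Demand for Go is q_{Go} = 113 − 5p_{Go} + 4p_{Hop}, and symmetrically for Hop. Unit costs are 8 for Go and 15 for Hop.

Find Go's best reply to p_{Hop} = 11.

Go's profit: π = (p_{Go} − 8)(113 − 5p_{Go} + 4p_{Hop}).
∂π/∂p_{Go} = 153 − 10p_{Go} + 4p_{Hop} = 0 ⇒ p_{Go} = 15.3 + 0.4p_{Hop}.
At p_{Hop} = 11: p_{Go} = 15.3 + 0.4·11 = 19.7.

19.7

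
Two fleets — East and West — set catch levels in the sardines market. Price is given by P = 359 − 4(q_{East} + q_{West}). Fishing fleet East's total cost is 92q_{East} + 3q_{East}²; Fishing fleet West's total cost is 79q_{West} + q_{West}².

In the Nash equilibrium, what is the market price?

Fishing fleet East's profit: π = q_{East}(359 − 4(q_{East} + q_{West})) − 92q_{East} − 3q_{East}².
∂π/∂q_{East} = 267 − 14q_{East} − 4q_{West} = 0, so q_{East} = 267/14 − (2/7)q_{West}.
For West: ∂π/∂q_{West} = 280 − 10q_{West} − 4q_{East} = 0 ⇒ q_{West} = 28 − 0.4q_{East}.
Substituting the second reaction function into the first: q_{East} = 267/14 − (2/7)(28 − 0.4q_{East}), which gives (31/35)q_{East} = 155/14 ⇒ q_{East} = 12.5.
Then q_{West} = 28 − 0.4·12.5 = 23.
Equilibrium price: P = 359 − 4·35.5 = 217.

217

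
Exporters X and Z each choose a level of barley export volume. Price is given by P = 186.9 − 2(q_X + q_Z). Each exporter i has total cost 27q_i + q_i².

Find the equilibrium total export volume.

Exporter X's profit: π = q_X(186.9 − 2(q_X + q_Z)) − 27q_X − q_X².
∂π/∂q_X = 159.9 − 6q_X − 2q_Z = 0, so q_X = 26.65 − (1/3)q_Z.
By symmetry q_Z = q_X; substituting into the reaction function, (4/3)q_X = 26.65 and q_X = 19.9875.
Total export volume: 19.9875 + 19.9875 = 39.975.

39.975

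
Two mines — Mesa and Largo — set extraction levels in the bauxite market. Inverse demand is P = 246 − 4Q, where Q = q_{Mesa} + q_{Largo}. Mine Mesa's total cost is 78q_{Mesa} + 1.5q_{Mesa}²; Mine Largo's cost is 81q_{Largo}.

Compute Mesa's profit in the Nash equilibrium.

496.375

Mine Mesa's profit: π = q_{Mesa}(246 − 4(q_{Mesa} + q_{Largo})) − 78q_{Mesa} − 1.5q_{Mesa}².
∂π/∂q_{Mesa} = 168 − 11q_{Mesa} − 4q_{Largo} = 0, so q_{Mesa} = 168/11 − (4/11)q_{Largo}.
For Largo: ∂π/∂q_{Largo} = 165 − 8q_{Largo} − 4q_{Mesa} = 0 ⇒ q_{Largo} = 20.625 − 0.5q_{Mesa}.
Substituting the second reaction function into the first: q_{Mesa} = 168/11 − (4/11)(20.625 − 0.5q_{Mesa}), which gives (9/11)q_{Mesa} = 171/22 ⇒ q_{Mesa} = 9.5.
Then q_{Largo} = 20.625 − 0.5·9.5 = 15.875.
Price P = 246 − 4·25.375 = 144.5.
Mesa's profit: (144.5 − 78)·9.5 − 1.5(9.5)² = 496.375.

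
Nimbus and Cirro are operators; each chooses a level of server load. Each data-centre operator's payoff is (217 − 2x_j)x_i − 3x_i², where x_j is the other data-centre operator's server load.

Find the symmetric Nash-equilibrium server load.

27.125

Nimbus's payoff is (217 − 2x_C)x_N − 3x_N².
∂π/∂x_N = 217 − 2x_C − 6x_N = 0, so x_N = 217/6 − (1/3)x_C.
Setting x_N = x_C in the reaction function: x_N = 217/6 − (1/3)x_N, so x_N = (217/6) / (4/3) = 27.125.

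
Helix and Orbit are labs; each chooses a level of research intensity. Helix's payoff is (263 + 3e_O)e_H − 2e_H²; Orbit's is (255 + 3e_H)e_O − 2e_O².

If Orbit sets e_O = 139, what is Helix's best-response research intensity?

170

Expanding Helix's payoff: 263e_H + 3e_Oe_H − 2e_H².
∂π/∂e_H = 263 + 3e_O − 4e_H = 0, so e_H = 65.75 + 0.75e_O.
At e_O = 139: e_H = 65.75 + 0.75·139 = 170.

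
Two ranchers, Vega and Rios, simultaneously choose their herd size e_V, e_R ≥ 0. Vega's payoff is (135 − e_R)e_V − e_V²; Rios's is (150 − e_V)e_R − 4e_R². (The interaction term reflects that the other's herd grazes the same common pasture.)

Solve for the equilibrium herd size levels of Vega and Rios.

Expanding Vega's payoff: 135e_V − e_Re_V − e_V².
∂π/∂e_V = 135 − e_R − 2e_V = 0, so e_V = 67.5 − 0.5e_R.
Likewise for Rios: e_R = 18.75 − 0.125e_V.
Solving the two reaction functions simultaneously: (1 − (−0.5)(−0.125))e_V = 67.5 − 0.5·18.75, so 0.9375e_V = 58.125 and e_V = 62.
Then e_R = 18.75 − 0.125·62 = 11.

62, 11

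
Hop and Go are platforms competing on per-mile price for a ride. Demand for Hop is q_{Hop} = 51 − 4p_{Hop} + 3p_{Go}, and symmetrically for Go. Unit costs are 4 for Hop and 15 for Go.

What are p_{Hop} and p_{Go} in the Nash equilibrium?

15.8, 19.8

Hop's profit: π = (p_{Hop} − 4)(51 − 4p_{Hop} + 3p_{Go}).
∂π/∂p_{Hop} = 67 − 8p_{Hop} + 3p_{Go} = 0 ⇒ p_{Hop} = 8.375 + 0.375p_{Go}.
Similarly p_{Go} = 13.875 + 0.375p_{Hop}.
Solving the two reaction functions simultaneously: (1 − (0.375)(0.375))p_{Hop} = 8.375 + 0.375·13.875, so (55/64)p_{Hop} = 869/64 and p_{Hop} = 15.8.
Then p_{Go} = 13.875 + 0.375·15.8 = 19.8.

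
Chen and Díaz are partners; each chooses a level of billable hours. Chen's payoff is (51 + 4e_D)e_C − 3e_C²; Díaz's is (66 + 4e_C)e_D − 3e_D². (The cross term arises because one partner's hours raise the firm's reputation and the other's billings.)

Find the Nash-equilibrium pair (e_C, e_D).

28.5, 30

Expanding Chen's payoff: 51e_C + 4e_De_C − 3e_C².
∂π/∂e_C = 51 + 4e_D − 6e_C = 0, so e_C = 8.5 + (2/3)e_D.
Likewise for Díaz: e_D = 11 + (2/3)e_C.
Substituting the second reaction function into the first: e_C = 8.5 + (2/3)(11 + (2/3)e_C), which gives (5/9)e_C = 95/6 ⇒ e_C = 28.5.
Then e_D = 11 + (2/3)·28.5 = 30.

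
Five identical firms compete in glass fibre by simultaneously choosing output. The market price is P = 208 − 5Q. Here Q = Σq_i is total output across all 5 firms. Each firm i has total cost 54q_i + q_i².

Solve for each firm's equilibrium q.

A representative firm's profit is π_i = q_i(208 − 5Q) − 54q_i − q_i², with Q = q_i + Σ_{j≠i} q_j.
First-order condition: 154 − 12q_i − 5Σ_{j≠i} q_j = 0.
In a symmetric equilibrium every firm chooses the same q, so Σ_{j≠i} q_j = 4q. The condition becomes 154 − 32q = 0, giving q = 154/32 = 4.8125.

4.8125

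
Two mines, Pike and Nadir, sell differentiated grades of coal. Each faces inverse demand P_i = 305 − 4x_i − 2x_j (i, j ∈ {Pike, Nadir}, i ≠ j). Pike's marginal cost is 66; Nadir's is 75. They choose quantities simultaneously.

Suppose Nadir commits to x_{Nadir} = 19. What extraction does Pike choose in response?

Mine Pike's profit: π = x_{Pike}(305 − 4x_{Pike} − 2x_{Nadir}) − 66x_{Pike}.
∂π/∂x_{Pike} = 239 − 8x_{Pike} − 2x_{Nadir} = 0 ⇒ x_{Pike} = 29.875 − 0.25x_{Nadir}.
At x_{Nadir} = 19: x_{Pike} = 29.875 − 0.25·19 = 25.125.

25.125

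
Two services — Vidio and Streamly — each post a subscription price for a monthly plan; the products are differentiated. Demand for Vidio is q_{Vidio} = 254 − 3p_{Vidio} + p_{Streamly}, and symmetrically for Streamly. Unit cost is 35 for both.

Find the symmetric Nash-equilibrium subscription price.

Vidio's profit: π = (p_{Vidio} − 35)(254 − 3p_{Vidio} + p_{Streamly}).
∂π/∂p_{Vidio} = 359 − 6p_{Vidio} + p_{Streamly} = 0 ⇒ p_{Vidio} = 359/6 + (1/6)p_{Streamly}.
Setting p_{Vidio} = p_{Streamly} in the reaction function: p_{Vidio} = 359/6 + (1/6)p_{Vidio}, so p_{Vidio} = (359/6) / (5/6) = 71.8.

71.8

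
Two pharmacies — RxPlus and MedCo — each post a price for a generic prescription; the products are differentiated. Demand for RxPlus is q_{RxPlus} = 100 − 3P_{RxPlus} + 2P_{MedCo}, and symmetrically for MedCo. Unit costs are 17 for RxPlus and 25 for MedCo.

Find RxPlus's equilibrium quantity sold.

66.75

RxPlus's profit: π = (P_{RxPlus} − 17)(100 − 3P_{RxPlus} + 2P_{MedCo}).
∂π/∂P_{RxPlus} = 151 − 6P_{RxPlus} + 2P_{MedCo} = 0 ⇒ P_{RxPlus} = 151/6 + (1/3)P_{MedCo}.
Similarly P_{MedCo} = 175/6 + (1/3)P_{RxPlus}.
Substituting the second reaction function into the first: P_{RxPlus} = 151/6 + (1/3)(175/6 + (1/3)P_{RxPlus}), which gives (8/9)P_{RxPlus} = 314/9 ⇒ P_{RxPlus} = 39.25.
Then P_{MedCo} = 175/6 + (1/3)·39.25 = 42.25.
q_{RxPlus} = 100 − 3·39.25 + 2·42.25 = 66.75.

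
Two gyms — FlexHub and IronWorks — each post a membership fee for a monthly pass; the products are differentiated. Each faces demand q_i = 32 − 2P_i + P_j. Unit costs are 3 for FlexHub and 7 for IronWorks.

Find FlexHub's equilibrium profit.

FlexHub's profit: π = (P_{FlexHub} − 3)(32 − 2P_{FlexHub} + P_{IronWorks}).
∂π/∂P_{FlexHub} = 38 − 4P_{FlexHub} + P_{IronWorks} = 0 ⇒ P_{FlexHub} = 9.5 + 0.25P_{IronWorks}.
Similarly P_{IronWorks} = 11.5 + 0.25P_{FlexHub}.
Solving the two reaction functions simultaneously: (1 − (0.25)(0.25))P_{FlexHub} = 9.5 + 0.25·11.5, so 0.9375P_{FlexHub} = 12.375 and P_{FlexHub} = 13.2.
Then P_{IronWorks} = 11.5 + 0.25·13.2 = 14.8.
q_{FlexHub} = 32 − 2·13.2 + 14.8 = 20.4.
Profit = (13.2 − 3)·20.4 = 208.08.

208.08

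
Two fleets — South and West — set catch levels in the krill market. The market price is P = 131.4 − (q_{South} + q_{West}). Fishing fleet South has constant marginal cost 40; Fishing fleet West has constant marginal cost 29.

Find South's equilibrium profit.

718.24

Fishing fleet South's profit: π = q_{South}(131.4 − (q_{South} + q_{West})) − 40q_{South}.
∂π/∂q_{South} = 91.4 − 2q_{South} − q_{West} = 0, so q_{South} = 45.7 − 0.5q_{West}.
By the same steps for West: q_{West} = 51.2 − 0.5q_{South}.
Plugging q_{West} into South's best response: q_{South} = 45.7 − 0.5(51.2 − 0.5q_{South}) ⇒ 0.75q_{South} = 20.1, so q_{South} = 26.8.
Then q_{West} = 51.2 − 0.5·26.8 = 37.8.
Price P = 131.4 − 64.6 = 66.8.
South's profit: (66.8 − 40)·26.8 = 718.24.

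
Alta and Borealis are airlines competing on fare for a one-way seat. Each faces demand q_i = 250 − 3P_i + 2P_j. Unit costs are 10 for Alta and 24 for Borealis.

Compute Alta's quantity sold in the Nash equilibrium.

187.875

Alta's profit: π = (P_{Alta} − 10)(250 − 3P_{Alta} + 2P_{Borealis}).
∂π/∂P_{Alta} = 280 − 6P_{Alta} + 2P_{Borealis} = 0 ⇒ P_{Alta} = 140/3 + (1/3)P_{Borealis}.
Similarly P_{Borealis} = 161/3 + (1/3)P_{Alta}.
Plugging P_{Borealis} into Alta's best response: P_{Alta} = 140/3 + (1/3)(161/3 + (1/3)P_{Alta}) ⇒ (8/9)P_{Alta} = 581/9, so P_{Alta} = 72.625.
Then P_{Borealis} = 161/3 + (1/3)·72.625 = 77.875.
q_{Alta} = 250 − 3·72.625 + 2·77.875 = 187.875.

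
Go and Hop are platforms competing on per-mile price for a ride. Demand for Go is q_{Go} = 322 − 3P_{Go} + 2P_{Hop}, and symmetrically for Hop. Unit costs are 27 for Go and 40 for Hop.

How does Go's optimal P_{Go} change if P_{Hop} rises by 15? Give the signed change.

5

Go's profit: π = (P_{Go} − 27)(322 − 3P_{Go} + 2P_{Hop}).
∂π/∂P_{Go} = 403 − 6P_{Go} + 2P_{Hop} = 0 ⇒ P_{Go} = 403/6 + (1/3)P_{Hop}.
The reaction-function slope is 1/3, so a 15-unit rise in P_{Hop} moves P_{Go} by 1/3 × 15 = 5. Go's best response rises — the actions are strategic complements.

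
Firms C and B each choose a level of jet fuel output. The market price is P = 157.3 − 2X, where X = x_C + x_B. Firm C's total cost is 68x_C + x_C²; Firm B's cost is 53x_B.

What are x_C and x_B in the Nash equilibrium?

Firm C's profit: π = x_C(157.3 − 2(x_C + x_B)) − 68x_C − x_C².
∂π/∂x_C = 89.3 − 6x_C − 2x_B = 0, so x_C = 893/60 − (1/3)x_B.
For B: ∂π/∂x_B = 104.3 − 4x_B − 2x_C = 0 ⇒ x_B = 26.075 − 0.5x_C.
Plugging x_B into C's best response: x_C = 893/60 − (1/3)(26.075 − 0.5x_C) ⇒ (5/6)x_C = 743/120, so x_C = 7.43.
Then x_B = 26.075 − 0.5·7.43 = 22.36.

7.43, 22.36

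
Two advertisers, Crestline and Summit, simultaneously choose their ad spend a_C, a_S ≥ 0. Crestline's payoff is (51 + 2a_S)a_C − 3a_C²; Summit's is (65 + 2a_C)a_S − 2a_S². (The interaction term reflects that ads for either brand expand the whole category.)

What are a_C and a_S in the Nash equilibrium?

16.7, 24.6

Expanding Crestline's payoff: 51a_C + 2a_Sa_C − 3a_C².
∂π/∂a_C = 51 + 2a_S − 6a_C = 0, so a_C = 8.5 + (1/3)a_S.
Likewise for Summit: a_S = 16.25 + 0.5a_C.
Plugging a_S into Crestline's best response: a_C = 8.5 + (1/3)(16.25 + 0.5a_C) ⇒ (5/6)a_C = 167/12, so a_C = 16.7.
Then a_S = 16.25 + 0.5·16.7 = 24.6.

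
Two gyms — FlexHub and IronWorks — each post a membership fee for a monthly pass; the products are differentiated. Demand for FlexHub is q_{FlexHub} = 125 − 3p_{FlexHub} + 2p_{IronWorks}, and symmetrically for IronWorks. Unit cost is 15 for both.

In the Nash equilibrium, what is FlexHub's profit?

2268.75

FlexHub's profit: π = (p_{FlexHub} − 15)(125 − 3p_{FlexHub} + 2p_{IronWorks}).
∂π/∂p_{FlexHub} = 170 − 6p_{FlexHub} + 2p_{IronWorks} = 0 ⇒ p_{FlexHub} = 85/3 + (1/3)p_{IronWorks}.
The game is symmetric, so in equilibrium p_{IronWorks} = p_{FlexHub}: the reaction function gives (2/3)p_{FlexHub} = 85/3, hence p_{FlexHub} = 42.5.
q_{FlexHub} = 125 − 3·42.5 + 2·42.5 = 82.5.
Profit = (42.5 − 15)·82.5 = 2268.75.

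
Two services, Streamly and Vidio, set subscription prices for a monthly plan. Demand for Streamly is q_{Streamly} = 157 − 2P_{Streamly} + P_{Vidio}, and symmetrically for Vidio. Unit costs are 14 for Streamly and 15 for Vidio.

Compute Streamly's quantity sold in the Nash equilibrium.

Streamly's profit: π = (P_{Streamly} − 14)(157 − 2P_{Streamly} + P_{Vidio}).
∂π/∂P_{Streamly} = 185 − 4P_{Streamly} + P_{Vidio} = 0 ⇒ P_{Streamly} = 46.25 + 0.25P_{Vidio}.
Similarly P_{Vidio} = 46.75 + 0.25P_{Streamly}.
Solving the two reaction functions simultaneously: (1 − (0.25)(0.25))P_{Streamly} = 46.25 + 0.25·46.75, so 0.9375P_{Streamly} = 57.9375 and P_{Streamly} = 61.8.
Then P_{Vidio} = 46.75 + 0.25·61.8 = 62.2.
q_{Streamly} = 157 − 2·61.8 + 62.2 = 95.6.

95.6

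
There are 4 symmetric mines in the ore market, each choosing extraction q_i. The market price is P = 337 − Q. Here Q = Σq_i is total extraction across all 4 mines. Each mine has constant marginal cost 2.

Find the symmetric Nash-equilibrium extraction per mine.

A representative mine's profit is π_i = q_i(337 − Q) − 2q_i, with Q = q_i + Σ_{j≠i} q_j.
First-order condition: 335 − 2q_i − Σ_{j≠i} q_j = 0.
In a symmetric equilibrium every mine chooses the same q, so Σ_{j≠i} q_j = 3q. The condition becomes 335 − 5q = 0, giving q = 335/5 = 67.

67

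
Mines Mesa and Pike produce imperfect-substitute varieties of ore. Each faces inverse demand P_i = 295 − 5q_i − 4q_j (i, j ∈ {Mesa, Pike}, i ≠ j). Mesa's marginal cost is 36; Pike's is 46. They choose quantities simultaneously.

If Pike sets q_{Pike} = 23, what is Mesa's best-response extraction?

16.7

Mine Mesa's profit: π = q_{Mesa}(295 − 5q_{Mesa} − 4q_{Pike}) − 36q_{Mesa}.
∂π/∂q_{Mesa} = 259 − 10q_{Mesa} − 4q_{Pike} = 0 ⇒ q_{Mesa} = 25.9 − 0.4q_{Pike}.
At q_{Pike} = 23: q_{Mesa} = 25.9 − 0.4·23 = 16.7.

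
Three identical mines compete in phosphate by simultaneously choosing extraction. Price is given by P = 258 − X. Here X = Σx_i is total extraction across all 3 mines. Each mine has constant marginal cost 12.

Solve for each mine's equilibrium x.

61.5

A representative mine's profit is π_i = x_i(258 − X) − 12x_i, with X = x_i + Σ_{j≠i} x_j.
First-order condition: 246 − 2x_i − Σ_{j≠i} x_j = 0.
Imposing symmetry (x_j = x for all j) turns Σ_{j≠i} x_j into 2x, so 246 = 4x and x = 61.5.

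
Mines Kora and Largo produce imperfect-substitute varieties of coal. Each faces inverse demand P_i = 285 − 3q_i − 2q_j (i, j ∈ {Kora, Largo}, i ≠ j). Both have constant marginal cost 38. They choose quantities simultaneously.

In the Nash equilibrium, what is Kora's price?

130.625

Mine Kora's profit: π = q_{Kora}(285 − 3q_{Kora} − 2q_{Largo}) − 38q_{Kora}.
∂π/∂q_{Kora} = 247 − 6q_{Kora} − 2q_{Largo} = 0 ⇒ q_{Kora} = 247/6 − (1/3)q_{Largo}.
Setting q_{Kora} = q_{Largo} in the reaction function: q_{Kora} = 247/6 − (1/3)q_{Kora}, so q_{Kora} = (247/6) / (4/3) = 30.875.
P_{Kora} = 285 − 3·30.875 − 2·30.875 = 130.625.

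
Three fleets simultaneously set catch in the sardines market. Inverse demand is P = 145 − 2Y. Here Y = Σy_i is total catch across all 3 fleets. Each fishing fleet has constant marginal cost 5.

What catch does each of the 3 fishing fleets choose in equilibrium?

A representative fishing fleet's profit is π_i = y_i(145 − 2Y) − 5y_i, with Y = y_i + Σ_{j≠i} y_j.
First-order condition: 140 − 4y_i − 2Σ_{j≠i} y_j = 0.
Imposing symmetry (y_j = y for all j) turns Σ_{j≠i} y_j into 2y, so 140 = 8y and y = 17.5.

17.5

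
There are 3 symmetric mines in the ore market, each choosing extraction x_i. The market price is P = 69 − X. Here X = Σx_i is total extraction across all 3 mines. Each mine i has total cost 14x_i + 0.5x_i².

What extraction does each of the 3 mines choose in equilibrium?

11

A representative mine's profit is π_i = x_i(69 − X) − 14x_i − 0.5x_i², with X = x_i + Σ_{j≠i} x_j.
First-order condition: 55 − 3x_i − Σ_{j≠i} x_j = 0.
In a symmetric equilibrium every mine chooses the same x, so Σ_{j≠i} x_j = 2x. The condition becomes 55 − 5x = 0, giving x = 55/5 = 11.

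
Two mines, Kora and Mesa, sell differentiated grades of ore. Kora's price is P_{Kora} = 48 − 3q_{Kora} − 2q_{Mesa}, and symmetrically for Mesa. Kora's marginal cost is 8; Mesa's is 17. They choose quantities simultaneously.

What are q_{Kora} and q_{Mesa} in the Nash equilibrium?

Mine Kora's profit: π = q_{Kora}(48 − 3q_{Kora} − 2q_{Mesa}) − 8q_{Kora}.
∂π/∂q_{Kora} = 40 − 6q_{Kora} − 2q_{Mesa} = 0 ⇒ q_{Kora} = 20/3 − (1/3)q_{Mesa}.
Similarly q_{Mesa} = 31/6 − (1/3)q_{Kora}.
Plugging q_{Mesa} into Kora's best response: q_{Kora} = 20/3 − (1/3)(31/6 − (1/3)q_{Kora}) ⇒ (8/9)q_{Kora} = 89/18, so q_{Kora} = 5.5625.
Then q_{Mesa} = 31/6 − (1/3)·5.5625 = 3.3125.

5.5625, 3.3125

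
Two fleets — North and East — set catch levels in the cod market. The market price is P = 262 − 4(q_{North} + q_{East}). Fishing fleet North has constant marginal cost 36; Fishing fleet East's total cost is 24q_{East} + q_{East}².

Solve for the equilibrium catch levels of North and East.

20.4375, 15.625

Fishing fleet North's profit: π = q_{North}(262 − 4(q_{North} + q_{East})) − 36q_{North}.
∂π/∂q_{North} = 226 − 8q_{North} − 4q_{East} = 0, so q_{North} = 28.25 − 0.5q_{East}.
For East: ∂π/∂q_{East} = 238 − 10q_{East} − 4q_{North} = 0 ⇒ q_{East} = 23.8 − 0.4q_{North}.
Solving the two reaction functions simultaneously: (1 − (−0.5)(−0.4))q_{North} = 28.25 − 0.5·23.8, so 0.8q_{North} = 16.35 and q_{North} = 20.4375.
Then q_{East} = 23.8 − 0.4·20.4375 = 15.625.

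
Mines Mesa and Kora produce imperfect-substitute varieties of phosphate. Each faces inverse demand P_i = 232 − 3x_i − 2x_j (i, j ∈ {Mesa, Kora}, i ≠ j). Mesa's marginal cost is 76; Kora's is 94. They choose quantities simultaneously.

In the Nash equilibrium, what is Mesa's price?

137.875

Mine Mesa's profit: π = x_{Mesa}(232 − 3x_{Mesa} − 2x_{Kora}) − 76x_{Mesa}.
∂π/∂x_{Mesa} = 156 − 6x_{Mesa} − 2x_{Kora} = 0 ⇒ x_{Mesa} = 26 − (1/3)x_{Kora}.
Similarly x_{Kora} = 23 − (1/3)x_{Mesa}.
Plugging x_{Kora} into Mesa's best response: x_{Mesa} = 26 − (1/3)(23 − (1/3)x_{Mesa}) ⇒ (8/9)x_{Mesa} = 55/3, so x_{Mesa} = 20.625.
Then x_{Kora} = 23 − (1/3)·20.625 = 16.125.
P_{Mesa} = 232 − 3·20.625 − 2·16.125 = 137.875.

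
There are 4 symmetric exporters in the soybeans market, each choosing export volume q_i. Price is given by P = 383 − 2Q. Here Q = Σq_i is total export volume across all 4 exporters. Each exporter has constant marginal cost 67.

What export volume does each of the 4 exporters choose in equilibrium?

A representative exporter's profit is π_i = q_i(383 − 2Q) − 67q_i, with Q = q_i + Σ_{j≠i} q_j.
First-order condition: 316 − 4q_i − 2Σ_{j≠i} q_j = 0.
Imposing symmetry (q_j = q for all j) turns Σ_{j≠i} q_j into 3q, so 316 = 10q and q = 31.6.

31.6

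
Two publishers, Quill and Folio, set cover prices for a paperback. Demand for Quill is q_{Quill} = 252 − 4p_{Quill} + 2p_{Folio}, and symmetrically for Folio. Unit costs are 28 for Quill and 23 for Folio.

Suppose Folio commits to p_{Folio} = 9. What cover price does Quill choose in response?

47.75

Quill's profit: π = (p_{Quill} − 28)(252 − 4p_{Quill} + 2p_{Folio}).
∂π/∂p_{Quill} = 364 − 8p_{Quill} + 2p_{Folio} = 0 ⇒ p_{Quill} = 45.5 + 0.25p_{Folio}.
At p_{Folio} = 9: p_{Quill} = 45.5 + 0.25·9 = 47.75.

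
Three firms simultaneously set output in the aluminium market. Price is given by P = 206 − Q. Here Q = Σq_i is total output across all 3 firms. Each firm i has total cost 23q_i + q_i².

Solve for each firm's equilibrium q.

30.5

A representative firm's profit is π_i = q_i(206 − Q) − 23q_i − q_i², with Q = q_i + Σ_{j≠i} q_j.
First-order condition: 183 − 4q_i − Σ_{j≠i} q_j = 0.
In a symmetric equilibrium every firm chooses the same q, so Σ_{j≠i} q_j = 2q. The condition becomes 183 − 6q = 0, giving q = 183/6 = 30.5.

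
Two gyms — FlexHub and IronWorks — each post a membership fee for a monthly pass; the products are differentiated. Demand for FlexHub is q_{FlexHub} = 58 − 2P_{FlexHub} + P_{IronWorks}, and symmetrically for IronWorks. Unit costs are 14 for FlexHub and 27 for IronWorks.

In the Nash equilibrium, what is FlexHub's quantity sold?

FlexHub's profit: π = (P_{FlexHub} − 14)(58 − 2P_{FlexHub} + P_{IronWorks}).
∂π/∂P_{FlexHub} = 86 − 4P_{FlexHub} + P_{IronWorks} = 0 ⇒ P_{FlexHub} = 21.5 + 0.25P_{IronWorks}.
Similarly P_{IronWorks} = 28 + 0.25P_{FlexHub}.
Substituting the second reaction function into the first: P_{FlexHub} = 21.5 + 0.25(28 + 0.25P_{FlexHub}), which gives 0.9375P_{FlexHub} = 28.5 ⇒ P_{FlexHub} = 30.4.
Then P_{IronWorks} = 28 + 0.25·30.4 = 35.6.
q_{FlexHub} = 58 − 2·30.4 + 35.6 = 32.8.

32.8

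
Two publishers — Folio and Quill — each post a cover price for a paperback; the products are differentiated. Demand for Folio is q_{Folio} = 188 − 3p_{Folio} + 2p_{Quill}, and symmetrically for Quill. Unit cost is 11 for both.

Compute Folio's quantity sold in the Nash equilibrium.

Folio's profit: π = (p_{Folio} − 11)(188 − 3p_{Folio} + 2p_{Quill}).
∂π/∂p_{Folio} = 221 − 6p_{Folio} + 2p_{Quill} = 0 ⇒ p_{Folio} = 221/6 + (1/3)p_{Quill}.
By symmetry p_{Quill} = p_{Folio}; substituting into the reaction function, (2/3)p_{Folio} = 221/6 and p_{Folio} = 55.25.
q_{Folio} = 188 − 3·55.25 + 2·55.25 = 132.75.

132.75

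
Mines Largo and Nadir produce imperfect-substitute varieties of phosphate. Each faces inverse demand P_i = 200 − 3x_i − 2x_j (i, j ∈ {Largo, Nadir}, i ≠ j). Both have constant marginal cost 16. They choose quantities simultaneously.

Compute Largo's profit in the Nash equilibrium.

1587

Mine Largo's profit: π = x_{Largo}(200 − 3x_{Largo} − 2x_{Nadir}) − 16x_{Largo}.
∂π/∂x_{Largo} = 184 − 6x_{Largo} − 2x_{Nadir} = 0 ⇒ x_{Largo} = 92/3 − (1/3)x_{Nadir}.
Setting x_{Largo} = x_{Nadir} in the reaction function: x_{Largo} = 92/3 − (1/3)x_{Largo}, so x_{Largo} = (92/3) / (4/3) = 23.
P_{Largo} = 200 − 3·23 − 2·23 = 85.
Profit = (85 − 16)·23 = 1587.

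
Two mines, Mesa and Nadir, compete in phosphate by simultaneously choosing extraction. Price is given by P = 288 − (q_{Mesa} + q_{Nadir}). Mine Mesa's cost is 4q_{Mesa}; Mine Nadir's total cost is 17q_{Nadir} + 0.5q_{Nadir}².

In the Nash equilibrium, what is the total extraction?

167.8

Mine Mesa's profit: π = q_{Mesa}(288 − (q_{Mesa} + q_{Nadir})) − 4q_{Mesa}.
∂π/∂q_{Mesa} = 284 − 2q_{Mesa} − q_{Nadir} = 0, so q_{Mesa} = 142 − 0.5q_{Nadir}.
For Nadir: ∂π/∂q_{Nadir} = 271 − 3q_{Nadir} − q_{Mesa} = 0 ⇒ q_{Nadir} = 271/3 − (1/3)q_{Mesa}.
Solving the two reaction functions simultaneously: (1 − (−0.5)(−1/3))q_{Mesa} = 142 − 0.5·(271/3), so (5/6)q_{Mesa} = 581/6 and q_{Mesa} = 116.2.
Then q_{Nadir} = 271/3 − (1/3)·116.2 = 51.6.
Total extraction: 116.2 + 51.6 = 167.8.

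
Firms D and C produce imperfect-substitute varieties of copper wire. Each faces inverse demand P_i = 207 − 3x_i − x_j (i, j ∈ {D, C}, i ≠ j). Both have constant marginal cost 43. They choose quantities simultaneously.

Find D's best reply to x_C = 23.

23.5

Firm D's profit: π = x_D(207 − 3x_D − x_C) − 43x_D.
∂π/∂x_D = 164 − 6x_D − x_C = 0 ⇒ x_D = 82/3 − (1/6)x_C.
At x_C = 23: x_D = 82/3 − (1/6)·23 = 23.5.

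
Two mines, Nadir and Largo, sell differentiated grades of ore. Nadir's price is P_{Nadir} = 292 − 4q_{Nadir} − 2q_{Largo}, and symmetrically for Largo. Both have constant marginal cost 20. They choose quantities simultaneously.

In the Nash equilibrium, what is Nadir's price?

128.8

Mine Nadir's profit: π = q_{Nadir}(292 − 4q_{Nadir} − 2q_{Largo}) − 20q_{Nadir}.
∂π/∂q_{Nadir} = 272 − 8q_{Nadir} − 2q_{Largo} = 0 ⇒ q_{Nadir} = 34 − 0.25q_{Largo}.
By symmetry q_{Largo} = q_{Nadir}; substituting into the reaction function, 1.25q_{Nadir} = 34 and q_{Nadir} = 27.2.
P_{Nadir} = 292 − 4·27.2 − 2·27.2 = 128.8.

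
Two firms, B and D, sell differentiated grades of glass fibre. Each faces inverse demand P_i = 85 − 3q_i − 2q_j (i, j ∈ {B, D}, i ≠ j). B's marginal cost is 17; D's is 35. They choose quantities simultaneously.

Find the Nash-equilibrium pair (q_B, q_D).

Firm B's profit: π = q_B(85 − 3q_B − 2q_D) − 17q_B.
∂π/∂q_B = 68 − 6q_B − 2q_D = 0 ⇒ q_B = 34/3 − (1/3)q_D.
Similarly q_D = 25/3 − (1/3)q_B.
Plugging q_D into B's best response: q_B = 34/3 − (1/3)(25/3 − (1/3)q_B) ⇒ (8/9)q_B = 77/9, so q_B = 9.625.
Then q_D = 25/3 − (1/3)·9.625 = 5.125.

9.625, 5.125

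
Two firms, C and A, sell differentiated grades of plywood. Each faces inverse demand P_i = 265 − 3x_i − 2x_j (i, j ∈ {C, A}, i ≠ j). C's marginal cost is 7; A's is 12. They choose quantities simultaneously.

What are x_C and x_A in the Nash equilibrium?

32.5625, 31.3125

Firm C's profit: π = x_C(265 − 3x_C − 2x_A) − 7x_C.
∂π/∂x_C = 258 − 6x_C − 2x_A = 0 ⇒ x_C = 43 − (1/3)x_A.
Similarly x_A = 253/6 − (1/3)x_C.
Solving the two reaction functions simultaneously: (1 − (−1/3)(−1/3))x_C = 43 − (1/3)·(253/6), so (8/9)x_C = 521/18 and x_C = 32.5625.
Then x_A = 253/6 − (1/3)·32.5625 = 31.3125.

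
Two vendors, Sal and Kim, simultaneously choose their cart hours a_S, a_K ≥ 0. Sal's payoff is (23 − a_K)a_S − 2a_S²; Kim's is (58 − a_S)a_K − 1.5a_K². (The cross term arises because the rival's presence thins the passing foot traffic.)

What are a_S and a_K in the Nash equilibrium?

Expanding Sal's payoff: 23a_S − a_Ka_S − 2a_S².
∂π/∂a_S = 23 − a_K − 4a_S = 0, so a_S = 5.75 − 0.25a_K.
Likewise for Kim: a_K = 58/3 − (1/3)a_S.
Substituting the second reaction function into the first: a_S = 5.75 − 0.25(58/3 − (1/3)a_S), which gives (11/12)a_S = 11/12 ⇒ a_S = 1.
Then a_K = 58/3 − (1/3)·1 = 19.

1, 19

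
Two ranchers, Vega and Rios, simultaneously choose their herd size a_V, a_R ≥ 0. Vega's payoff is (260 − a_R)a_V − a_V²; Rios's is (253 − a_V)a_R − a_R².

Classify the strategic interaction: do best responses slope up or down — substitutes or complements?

strategic substitutes

Expanding Vega's payoff: 260a_V − a_Ra_V − a_V².
∂π/∂a_V = 260 − a_R − 2a_V = 0, so a_V = 130 − 0.5a_R.
The best-response slope da_V/da_R = −0.5 < 0: the reaction function is downward-sloping, so the choices are strategic substitutes.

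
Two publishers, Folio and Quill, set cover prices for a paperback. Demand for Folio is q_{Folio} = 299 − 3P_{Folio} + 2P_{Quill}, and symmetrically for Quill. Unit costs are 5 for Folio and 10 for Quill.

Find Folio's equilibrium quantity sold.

Folio's profit: π = (P_{Folio} − 5)(299 − 3P_{Folio} + 2P_{Quill}).
∂π/∂P_{Folio} = 314 − 6P_{Folio} + 2P_{Quill} = 0 ⇒ P_{Folio} = 157/3 + (1/3)P_{Quill}.
Similarly P_{Quill} = 329/6 + (1/3)P_{Folio}.
Substituting the second reaction function into the first: P_{Folio} = 157/3 + (1/3)(329/6 + (1/3)P_{Folio}), which gives (8/9)P_{Folio} = 1271/18 ⇒ P_{Folio} = 79.4375.
Then P_{Quill} = 329/6 + (1/3)·79.4375 = 81.3125.
q_{Folio} = 299 − 3·79.4375 + 2·81.3125 = 223.3125.

223.3125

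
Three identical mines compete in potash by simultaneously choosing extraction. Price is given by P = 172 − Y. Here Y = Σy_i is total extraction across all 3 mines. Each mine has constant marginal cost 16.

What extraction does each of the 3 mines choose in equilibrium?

39

A representative mine's profit is π_i = y_i(172 − Y) − 16y_i, with Y = y_i + Σ_{j≠i} y_j.
First-order condition: 156 − 2y_i − Σ_{j≠i} y_j = 0.
With identical mines, set every y_j = y: then 156 − 2y − 2y = 0, i.e. y = 156/4 = 39.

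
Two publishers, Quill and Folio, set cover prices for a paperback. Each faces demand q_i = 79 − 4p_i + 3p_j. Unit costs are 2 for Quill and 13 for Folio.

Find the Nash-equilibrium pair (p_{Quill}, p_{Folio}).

19.8, 23.8

Quill's profit: π = (p_{Quill} − 2)(79 − 4p_{Quill} + 3p_{Folio}).
∂π/∂p_{Quill} = 87 − 8p_{Quill} + 3p_{Folio} = 0 ⇒ p_{Quill} = 10.875 + 0.375p_{Folio}.
Similarly p_{Folio} = 16.375 + 0.375p_{Quill}.
Substituting the second reaction function into the first: p_{Quill} = 10.875 + 0.375(16.375 + 0.375p_{Quill}), which gives (55/64)p_{Quill} = 1089/64 ⇒ p_{Quill} = 19.8.
Then p_{Folio} = 16.375 + 0.375·19.8 = 23.8.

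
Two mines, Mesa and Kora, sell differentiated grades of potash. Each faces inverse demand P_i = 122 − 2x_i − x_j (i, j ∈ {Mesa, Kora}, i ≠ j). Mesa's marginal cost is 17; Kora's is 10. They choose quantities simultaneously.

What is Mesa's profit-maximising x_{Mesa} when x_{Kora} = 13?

23

Mine Mesa's profit: π = x_{Mesa}(122 − 2x_{Mesa} − x_{Kora}) − 17x_{Mesa}.
∂π/∂x_{Mesa} = 105 − 4x_{Mesa} − x_{Kora} = 0 ⇒ x_{Mesa} = 26.25 − 0.25x_{Kora}.
At x_{Kora} = 13: x_{Mesa} = 26.25 − 0.25·13 = 23.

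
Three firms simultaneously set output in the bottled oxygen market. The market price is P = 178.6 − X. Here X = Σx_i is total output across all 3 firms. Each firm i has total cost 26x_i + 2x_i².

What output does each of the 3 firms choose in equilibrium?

A representative firm's profit is π_i = x_i(178.6 − X) − 26x_i − 2x_i², with X = x_i + Σ_{j≠i} x_j.
First-order condition: 152.6 − 6x_i − Σ_{j≠i} x_j = 0.
Imposing symmetry (x_j = x for all j) turns Σ_{j≠i} x_j into 2x, so 152.6 = 8x and x = 19.075.

19.075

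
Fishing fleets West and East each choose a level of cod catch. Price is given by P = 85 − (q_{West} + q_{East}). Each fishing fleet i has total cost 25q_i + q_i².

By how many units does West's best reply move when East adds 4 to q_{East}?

Fishing fleet West's profit: π = q_{West}(85 − (q_{West} + q_{East})) − 25q_{West} − q_{West}².
∂π/∂q_{West} = 60 − 4q_{West} − q_{East} = 0, so q_{West} = 15 − 0.25q_{East}.
The reaction-function slope is −0.25, so a 4-unit rise in q_{East} moves q_{West} by −0.25 × 4 = −1. West's best response falls — the actions are strategic substitutes.

-1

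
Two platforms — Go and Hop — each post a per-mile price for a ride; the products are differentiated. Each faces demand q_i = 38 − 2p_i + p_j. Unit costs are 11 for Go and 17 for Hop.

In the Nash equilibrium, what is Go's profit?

192.08

Go's profit: π = (p_{Go} − 11)(38 − 2p_{Go} + p_{Hop}).
∂π/∂p_{Go} = 60 − 4p_{Go} + p_{Hop} = 0 ⇒ p_{Go} = 15 + 0.25p_{Hop}.
Similarly p_{Hop} = 18 + 0.25p_{Go}.
Solving the two reaction functions simultaneously: (1 − (0.25)(0.25))p_{Go} = 15 + 0.25·18, so 0.9375p_{Go} = 19.5 and p_{Go} = 20.8.
Then p_{Hop} = 18 + 0.25·20.8 = 23.2.
q_{Go} = 38 − 2·20.8 + 23.2 = 19.6.
Profit = (20.8 − 11)·19.6 = 192.08.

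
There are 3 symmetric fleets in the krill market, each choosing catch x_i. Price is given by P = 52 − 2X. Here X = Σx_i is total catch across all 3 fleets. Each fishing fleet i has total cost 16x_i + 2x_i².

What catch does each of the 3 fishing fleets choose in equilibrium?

A representative fishing fleet's profit is π_i = x_i(52 − 2X) − 16x_i − 2x_i², with X = x_i + Σ_{j≠i} x_j.
First-order condition: 36 − 8x_i − 2Σ_{j≠i} x_j = 0.
Imposing symmetry (x_j = x for all j) turns Σ_{j≠i} x_j into 2x, so 36 = 12x and x = 3.

3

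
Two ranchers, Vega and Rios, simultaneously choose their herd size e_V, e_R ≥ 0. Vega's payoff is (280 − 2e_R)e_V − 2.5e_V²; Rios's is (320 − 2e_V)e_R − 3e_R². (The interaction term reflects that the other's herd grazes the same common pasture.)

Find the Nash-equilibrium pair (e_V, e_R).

Expanding Vega's payoff: 280e_V − 2e_Re_V − 2.5e_V².
∂π/∂e_V = 280 − 2e_R − 5e_V = 0, so e_V = 56 − 0.4e_R.
Likewise for Rios: e_R = 160/3 − (1/3)e_V.
Solving the two reaction functions simultaneously: (1 − (−0.4)(−1/3))e_V = 56 − 0.4·(160/3), so (13/15)e_V = 104/3 and e_V = 40.
Then e_R = 160/3 − (1/3)·40 = 40.

40, 40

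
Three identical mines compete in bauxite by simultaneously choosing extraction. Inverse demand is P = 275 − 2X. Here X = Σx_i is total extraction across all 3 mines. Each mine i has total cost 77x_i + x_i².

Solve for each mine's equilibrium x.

19.8

A representative mine's profit is π_i = x_i(275 − 2X) − 77x_i − x_i², with X = x_i + Σ_{j≠i} x_j.
First-order condition: 198 − 6x_i − 2Σ_{j≠i} x_j = 0.
In a symmetric equilibrium every mine chooses the same x, so Σ_{j≠i} x_j = 2x. The condition becomes 198 − 10x = 0, giving x = 198/10 = 19.8.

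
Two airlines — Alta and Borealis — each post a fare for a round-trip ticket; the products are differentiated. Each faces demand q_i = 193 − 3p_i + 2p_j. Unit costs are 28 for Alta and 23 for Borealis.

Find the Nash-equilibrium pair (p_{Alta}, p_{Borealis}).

68.3125, 66.4375

Alta's profit: π = (p_{Alta} − 28)(193 − 3p_{Alta} + 2p_{Borealis}).
∂π/∂p_{Alta} = 277 − 6p_{Alta} + 2p_{Borealis} = 0 ⇒ p_{Alta} = 277/6 + (1/3)p_{Borealis}.
Similarly p_{Borealis} = 131/3 + (1/3)p_{Alta}.
Solving the two reaction functions simultaneously: (1 − (1/3)(1/3))p_{Alta} = 277/6 + (1/3)·(131/3), so (8/9)p_{Alta} = 1093/18 and p_{Alta} = 68.3125.
Then p_{Borealis} = 131/3 + (1/3)·68.3125 = 66.4375.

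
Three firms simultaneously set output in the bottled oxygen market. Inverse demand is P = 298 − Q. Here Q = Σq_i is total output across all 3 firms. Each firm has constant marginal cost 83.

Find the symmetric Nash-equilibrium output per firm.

A representative firm's profit is π_i = q_i(298 − Q) − 83q_i, with Q = q_i + Σ_{j≠i} q_j.
First-order condition: 215 − 2q_i − Σ_{j≠i} q_j = 0.
Imposing symmetry (q_j = q for all j) turns Σ_{j≠i} q_j into 2q, so 215 = 4q and q = 53.75.

53.75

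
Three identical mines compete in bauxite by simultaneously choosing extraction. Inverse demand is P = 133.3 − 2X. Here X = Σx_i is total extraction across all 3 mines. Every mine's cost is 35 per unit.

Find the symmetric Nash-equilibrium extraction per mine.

12.2875

A representative mine's profit is π_i = x_i(133.3 − 2X) − 35x_i, with X = x_i + Σ_{j≠i} x_j.
First-order condition: 98.3 − 4x_i − 2Σ_{j≠i} x_j = 0.
With identical mines, set every x_j = x: then 98.3 − 4x − 4x = 0, i.e. x = 98.3/8 = 12.2875.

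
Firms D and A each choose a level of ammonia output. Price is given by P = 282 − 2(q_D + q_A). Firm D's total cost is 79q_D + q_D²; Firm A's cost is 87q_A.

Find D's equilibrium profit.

1335.63

Firm D's profit: π = q_D(282 − 2(q_D + q_A)) − 79q_D − q_D².
∂π/∂q_D = 203 − 6q_D − 2q_A = 0, so q_D = 203/6 − (1/3)q_A.
For A: ∂π/∂q_A = 195 − 4q_A − 2q_D = 0 ⇒ q_A = 48.75 − 0.5q_D.
Solving the two reaction functions simultaneously: (1 − (−1/3)(−0.5))q_D = 203/6 − (1/3)·48.75, so (5/6)q_D = 211/12 and q_D = 21.1.
Then q_A = 48.75 − 0.5·21.1 = 38.2.
Price P = 282 − 2·59.3 = 163.4.
D's profit: (163.4 − 79)·21.1 − (21.1)² = 1335.63.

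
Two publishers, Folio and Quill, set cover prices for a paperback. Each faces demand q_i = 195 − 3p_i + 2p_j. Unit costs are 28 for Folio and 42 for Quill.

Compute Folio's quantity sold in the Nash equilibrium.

Folio's profit: π = (p_{Folio} − 28)(195 − 3p_{Folio} + 2p_{Quill}).
∂π/∂p_{Folio} = 279 − 6p_{Folio} + 2p_{Quill} = 0 ⇒ p_{Folio} = 46.5 + (1/3)p_{Quill}.
Similarly p_{Quill} = 53.5 + (1/3)p_{Folio}.
Solving the two reaction functions simultaneously: (1 − (1/3)(1/3))p_{Folio} = 46.5 + (1/3)·53.5, so (8/9)p_{Folio} = 193/3 and p_{Folio} = 72.375.
Then p_{Quill} = 53.5 + (1/3)·72.375 = 77.625.
q_{Folio} = 195 − 3·72.375 + 2·77.625 = 133.125.

133.125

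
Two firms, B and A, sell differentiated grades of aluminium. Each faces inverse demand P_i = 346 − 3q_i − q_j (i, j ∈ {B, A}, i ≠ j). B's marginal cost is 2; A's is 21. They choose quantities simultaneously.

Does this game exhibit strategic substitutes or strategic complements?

Firm B's profit: π = q_B(346 − 3q_B − q_A) − 2q_B.
∂π/∂q_B = 344 − 6q_B − q_A = 0 ⇒ q_B = 172/3 − (1/6)q_A.
The best-response slope dq_B/dq_A = −1/6 < 0: the reaction function is downward-sloping, so the choices are strategic substitutes.

strategic substitutes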